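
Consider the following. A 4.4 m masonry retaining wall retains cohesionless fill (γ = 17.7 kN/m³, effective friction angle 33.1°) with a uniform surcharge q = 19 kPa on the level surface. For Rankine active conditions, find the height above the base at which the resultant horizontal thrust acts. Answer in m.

K_a = 0.2936.
Triangular part P₁ = ½K_aγH² = 50.30 at H/3 = 1.467 m; rectangular part P₂ = K_a q H = 24.54 at H/2 = 2.200 m.
ȳ = (P₁·1.467 + P₂·2.200)/(P₁+P₂) = 1.707 m.

1.71 m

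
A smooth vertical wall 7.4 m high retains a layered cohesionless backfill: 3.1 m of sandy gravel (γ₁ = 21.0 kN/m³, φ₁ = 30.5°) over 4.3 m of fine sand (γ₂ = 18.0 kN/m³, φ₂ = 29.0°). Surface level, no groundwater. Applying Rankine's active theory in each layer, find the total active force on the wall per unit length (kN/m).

K_a1 = tan²(45°−30.5°/2) = 0.3267; K_a2 = tan²(45°−29.0°/2) = 0.3470.
Layer 1: σ at base = K_a1 γ₁ h₁ = 21.27 kPa; P₁ = ½×21.27×3.1 = 32.96.
Layer 2: σ_v at top = γ₁h₁ = 65.10; σ_h top = K_a2×65.10 = 22.59; σ_h base = K_a2×(65.10+18.0×4.3) = 49.44.
P₂ = ½(22.59+49.44)×4.3 = 154.9. Total P_a = 32.96+154.9 = 187.8 kN/m.

188 kN/m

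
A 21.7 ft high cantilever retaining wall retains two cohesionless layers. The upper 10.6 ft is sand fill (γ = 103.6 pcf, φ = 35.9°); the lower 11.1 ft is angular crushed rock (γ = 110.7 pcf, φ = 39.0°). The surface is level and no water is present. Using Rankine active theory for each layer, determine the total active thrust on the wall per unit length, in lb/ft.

K_a1 = tan²(45°−35.9°/2) = 0.2607; K_a2 = tan²(45°−39.0°/2) = 0.2275.
Layer 1: σ at base = K_a1 γ₁ h₁ = 286.3 psf; P₁ = ½×286.3×10.6 = 1518.
Layer 2: σ_v at top = γ₁h₁ = 1098; σ_h top = K_a2×1098 = 249.8; σ_h base = K_a2×(1098+110.7×11.1) = 529.4.
P₂ = ½(249.8+529.4)×11.1 = 4325. Total P_a = 1518+4325 = 5842 lb/ft.

5840 lb/ft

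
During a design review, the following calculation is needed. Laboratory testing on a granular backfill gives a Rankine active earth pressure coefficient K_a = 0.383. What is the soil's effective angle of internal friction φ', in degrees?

26.5°

K_a = tan²(45° − φ/2) ⇒ 45° − φ/2 = arctan(√0.383) = 31.75°.
φ = 2(45° − 31.75°) = 26.50°.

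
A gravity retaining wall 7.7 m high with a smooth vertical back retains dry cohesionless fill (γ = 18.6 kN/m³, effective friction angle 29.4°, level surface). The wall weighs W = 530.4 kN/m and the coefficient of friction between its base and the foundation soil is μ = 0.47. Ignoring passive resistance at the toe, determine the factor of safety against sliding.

K_a = tan²(45° − 29.4°/2) = 0.3415.
P_a = ½K_aγH² = 0.5×0.3415×18.6×7.7² = 188.3 kN/m, acting at H/3 = 2.567 m above the base.
FS_sliding = μW / P_a = 0.47×530.4 / 188.3 = 1.324.

1.32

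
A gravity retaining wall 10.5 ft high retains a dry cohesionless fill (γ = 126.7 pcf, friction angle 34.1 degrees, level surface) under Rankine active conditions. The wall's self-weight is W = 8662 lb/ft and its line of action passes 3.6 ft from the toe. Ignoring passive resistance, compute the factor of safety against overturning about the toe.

4.53

K_a = tan²(45° − 34.1°/2) = 0.2815.
P_a = ½K_aγH² = 0.5×0.2815×126.7×10.5² = 1966 lb/ft, acting at H/3 = 3.500 ft above the base.
Overturning moment M_o = P_a × H/3 = 1966 × 3.500 = 6882.
Resisting moment M_r = W × 3.6 = 8662 × 3.6 = 31180.
FS_overturning = M_r/M_o = 31180/6882 = 4.531.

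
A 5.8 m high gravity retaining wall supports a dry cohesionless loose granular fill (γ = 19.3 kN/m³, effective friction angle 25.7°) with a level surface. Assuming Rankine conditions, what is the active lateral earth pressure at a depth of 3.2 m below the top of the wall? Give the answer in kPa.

24.4 kPa

K_a = (1 − sin φ)/(1 + sin φ) = 0.3950.
σ_h = K_a γ z = 0.3950 × 19.3 × 3.2 = 24.40 kPa.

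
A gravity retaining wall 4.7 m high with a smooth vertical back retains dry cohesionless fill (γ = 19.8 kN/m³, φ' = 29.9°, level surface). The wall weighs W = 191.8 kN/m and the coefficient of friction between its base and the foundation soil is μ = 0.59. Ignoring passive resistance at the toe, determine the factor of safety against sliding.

1.55

K_a = tan²(45° − 29.9°/2) = 0.3347.
P_a = ½K_aγH² = 0.5×0.3347×19.8×4.7² = 73.19 kN/m, acting at H/3 = 1.567 m above the base.
FS_sliding = μW / P_a = 0.59×191.8 / 73.19 = 1.546.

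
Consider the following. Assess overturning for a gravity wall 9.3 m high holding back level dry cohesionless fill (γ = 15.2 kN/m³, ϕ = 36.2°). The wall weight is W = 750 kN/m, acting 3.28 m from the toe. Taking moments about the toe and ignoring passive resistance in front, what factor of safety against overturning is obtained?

K_a = tan²(45° − 36.2°/2) = 0.2574.
P_a = ½K_aγH² = 0.5×0.2574×15.2×9.3² = 169.2 kN/m, acting at H/3 = 3.100 m above the base.
Overturning moment M_o = P_a × H/3 = 169.2 × 3.100 = 524.5.
Resisting moment M_r = W × 3.28 = 750 × 3.28 = 2460.
FS_overturning = M_r/M_o = 2460/524.5 = 4.690.

4.69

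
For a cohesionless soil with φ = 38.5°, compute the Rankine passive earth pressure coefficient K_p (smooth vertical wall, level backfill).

K_p = (1 + sin φ)/(1 − sin φ) = tan²(45° + 38.5°/2) = 4.298.

4.30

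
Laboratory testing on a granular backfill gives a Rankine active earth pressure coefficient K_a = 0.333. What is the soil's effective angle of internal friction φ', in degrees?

K_a = tan²(45° − φ/2) ⇒ 45° − φ/2 = arctan(√0.333) = 29.99°.
φ = 2(45° − 29.99°) = 30.02°.

30.0°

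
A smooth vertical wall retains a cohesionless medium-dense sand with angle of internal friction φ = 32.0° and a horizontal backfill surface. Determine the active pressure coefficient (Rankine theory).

K_a = tan²(45° − φ/2) = tan²(29.00°) = 0.3073.

0.307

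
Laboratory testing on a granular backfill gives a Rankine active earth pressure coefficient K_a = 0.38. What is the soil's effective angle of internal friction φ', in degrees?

26.7°

K_a = tan²(45° − φ/2) ⇒ 45° − φ/2 = arctan(√0.38) = 31.65°.
φ = 2(45° − 31.65°) = 26.70°.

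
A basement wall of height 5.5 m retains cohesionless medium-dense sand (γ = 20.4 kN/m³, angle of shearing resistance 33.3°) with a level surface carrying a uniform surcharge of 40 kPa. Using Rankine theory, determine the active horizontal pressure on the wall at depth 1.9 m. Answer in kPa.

22.9 kPa

K_a = (1 − sin φ)/(1 + sin φ) = 0.2911.
σ_v = γz + q = 20.4 × 1.9 + 40 = 78.76 kPa.
σ_h = K_a σ_v = 0.2911 × 78.76 = 22.93 kPa.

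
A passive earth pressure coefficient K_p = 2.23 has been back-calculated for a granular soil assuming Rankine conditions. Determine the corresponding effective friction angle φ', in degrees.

22.4°

K_p = (1+sin φ)/(1−sin φ) ⇒ sin φ = (K_p − 1)/(K_p + 1) = 0.3808.
φ = arcsin(0.3808) = 22.38°.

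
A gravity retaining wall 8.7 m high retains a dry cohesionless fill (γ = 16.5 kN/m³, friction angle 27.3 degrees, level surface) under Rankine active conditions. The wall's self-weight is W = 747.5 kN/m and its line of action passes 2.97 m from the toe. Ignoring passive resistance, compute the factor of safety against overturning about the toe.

K_a = tan²(45° − 27.3°/2) = 0.3711.
P_a = ½K_aγH² = 0.5×0.3711×16.5×8.7² = 231.8 kN/m, acting at H/3 = 2.900 m above the base.
Overturning moment M_o = P_a × H/3 = 231.8 × 2.900 = 672.1.
Resisting moment M_r = W × 2.97 = 747.5 × 2.97 = 2220.
FS_overturning = M_r/M_o = 2220/672.1 = 3.303.

3.30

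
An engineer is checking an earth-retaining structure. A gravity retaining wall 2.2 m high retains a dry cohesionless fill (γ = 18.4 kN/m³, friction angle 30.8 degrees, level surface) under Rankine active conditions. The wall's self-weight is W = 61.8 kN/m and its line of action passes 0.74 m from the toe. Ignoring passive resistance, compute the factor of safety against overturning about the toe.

K_a = tan²(45° − 30.8°/2) = 0.3227.
P_a = ½K_aγH² = 0.5×0.3227×18.4×2.2² = 14.37 kN/m, acting at H/3 = 0.7333 m above the base.
Overturning moment M_o = P_a × H/3 = 14.37 × 0.7333 = 10.54.
Resisting moment M_r = W × 0.74 = 61.8 × 0.74 = 45.73.
FS_overturning = M_r/M_o = 45.73/10.54 = 4.340.

4.34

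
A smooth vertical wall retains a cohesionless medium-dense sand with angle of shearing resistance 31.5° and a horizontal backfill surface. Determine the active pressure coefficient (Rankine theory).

K_a = (1 − sin φ)/(1 + sin φ) = (1 − sin 31.5°)/(1 + sin 31.5°) = 0.3136.

0.314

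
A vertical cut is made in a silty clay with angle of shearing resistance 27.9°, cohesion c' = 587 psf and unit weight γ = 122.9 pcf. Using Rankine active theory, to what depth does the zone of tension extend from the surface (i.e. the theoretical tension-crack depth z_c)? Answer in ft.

15.9 ft

K_a = tan²(45° − 27.9°/2) = 0.3625; √K_a = 0.6020.
The active pressure is zero where K_a γ z = 2c√K_a, so z_c = 2c/(γ√K_a) = 2×587/(122.9×0.6020) = 15.87 ft.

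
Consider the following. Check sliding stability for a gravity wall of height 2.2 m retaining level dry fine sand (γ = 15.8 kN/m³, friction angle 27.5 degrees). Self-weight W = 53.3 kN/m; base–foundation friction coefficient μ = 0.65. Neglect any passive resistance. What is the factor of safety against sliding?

K_a = tan²(45° − 27.5°/2) = 0.3682.
P_a = ½K_aγH² = 0.5×0.3682×15.8×2.2² = 14.08 kN/m, acting at H/3 = 0.7333 m above the base.
FS_sliding = μW / P_a = 0.65×53.3 / 14.08 = 2.461.

2.46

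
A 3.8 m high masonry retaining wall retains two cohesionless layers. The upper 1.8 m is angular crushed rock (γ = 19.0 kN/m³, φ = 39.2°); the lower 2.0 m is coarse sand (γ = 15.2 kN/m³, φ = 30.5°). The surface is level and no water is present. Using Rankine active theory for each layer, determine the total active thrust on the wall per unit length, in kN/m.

K_a1 = tan²(45°−39.2°/2) = 0.2255; K_a2 = tan²(45°−30.5°/2) = 0.3267.
Layer 1: σ at base = K_a1 γ₁ h₁ = 7.711 kPa; P₁ = ½×7.711×1.8 = 6.940.
Layer 2: σ_v at top = γ₁h₁ = 34.20; σ_h top = K_a2×34.20 = 11.17; σ_h base = K_a2×(34.20+15.2×2.0) = 21.10.
P₂ = ½(11.17+21.10)×2.0 = 32.27. Total P_a = 6.940+32.27 = 39.21 kN/m.

39.2 kN/m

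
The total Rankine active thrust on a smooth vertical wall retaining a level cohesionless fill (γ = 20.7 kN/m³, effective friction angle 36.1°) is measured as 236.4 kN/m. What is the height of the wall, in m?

9.40 m

K_a = 0.2585. P_a = ½ K_a γ H² ⇒ H = √(2P_a/(K_a γ)).
H = √(2×236.4/(0.2585×20.7)) = 9.400 m.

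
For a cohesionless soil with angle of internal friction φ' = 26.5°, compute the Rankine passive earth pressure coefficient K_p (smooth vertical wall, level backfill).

K_p = (1 + sin φ)/(1 − sin φ) = tan²(45° + 26.5°/2) = 2.611.

2.61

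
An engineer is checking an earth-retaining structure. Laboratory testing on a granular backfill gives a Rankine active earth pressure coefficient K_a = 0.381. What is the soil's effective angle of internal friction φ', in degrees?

26.6°

K_a = tan²(45° − φ/2) ⇒ 45° − φ/2 = arctan(√0.381) = 31.69°.
φ = 2(45° − 31.69°) = 26.63°.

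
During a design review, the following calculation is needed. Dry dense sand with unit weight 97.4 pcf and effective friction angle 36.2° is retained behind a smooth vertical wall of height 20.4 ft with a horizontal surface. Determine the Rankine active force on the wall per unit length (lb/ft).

K_a = tan²(45° − φ/2) = 0.2574.
P_a = ½ K_a γ H² = 0.5 × 0.2574 × 97.4 × 20.4² = 5216 lb/ft.

5220 lb/ft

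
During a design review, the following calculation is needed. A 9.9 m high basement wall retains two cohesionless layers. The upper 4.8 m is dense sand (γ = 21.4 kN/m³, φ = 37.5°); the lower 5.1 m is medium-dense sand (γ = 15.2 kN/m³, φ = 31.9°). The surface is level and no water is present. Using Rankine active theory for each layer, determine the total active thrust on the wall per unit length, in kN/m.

K_a1 = tan²(45°−37.5°/2) = 0.2432; K_a2 = tan²(45°−31.9°/2) = 0.3085.
Layer 1: σ at base = K_a1 γ₁ h₁ = 24.98 kPa; P₁ = ½×24.98×4.8 = 59.95.
Layer 2: σ_v at top = γ₁h₁ = 102.7; σ_h top = K_a2×102.7 = 31.69; σ_h base = K_a2×(102.7+15.2×5.1) = 55.61.
P₂ = ½(31.69+55.61)×5.1 = 222.6. Total P_a = 59.95+222.6 = 282.6 kN/m.

283 kN/m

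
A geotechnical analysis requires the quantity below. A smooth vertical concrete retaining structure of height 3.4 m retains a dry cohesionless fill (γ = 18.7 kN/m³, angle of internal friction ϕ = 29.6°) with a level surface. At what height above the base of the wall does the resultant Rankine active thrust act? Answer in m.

K_a = 0.3387.
The pressure distribution is triangular, so the resultant acts at H/3 above the base = 3.4/3 = 1.133 m.

1.13 m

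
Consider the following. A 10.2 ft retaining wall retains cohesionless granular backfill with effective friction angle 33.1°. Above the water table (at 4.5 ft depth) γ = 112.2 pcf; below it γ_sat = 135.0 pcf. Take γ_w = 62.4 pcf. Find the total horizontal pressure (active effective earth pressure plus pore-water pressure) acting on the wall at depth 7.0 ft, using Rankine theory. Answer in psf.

358 psf

K_a = (1 − sin φ)/(1 + sin φ) = 0.2936.
γ' = 135.0 − 62.4 = 72.60 pcf.
Effective vertical stress at 7.0 ft: σ'_v = 112.2×4.5 + 72.60×2.50 = 686.4 psf.
σ'_h = K_a σ'_v = 0.2936 × 686.4 = 201.5 psf; u = γ_w × 2.50 = 156.0 psf.
Total σ_h = 201.5 + 156.0 = 357.5 psf.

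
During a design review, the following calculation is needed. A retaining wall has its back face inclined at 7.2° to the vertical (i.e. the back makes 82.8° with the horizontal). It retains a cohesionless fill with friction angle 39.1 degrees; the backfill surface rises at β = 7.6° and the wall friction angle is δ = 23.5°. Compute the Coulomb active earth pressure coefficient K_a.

0.283

K_a = sin²(α+φ) / [sin²α · sin(α−δ) · (1 + √{sin(φ+δ)sin(φ−β) / (sin(α−δ)sin(α+β))})²].
With α = 82.8°, φ = 39.1°, δ = 23.5°, β = 7.6°: K_a = 0.2831.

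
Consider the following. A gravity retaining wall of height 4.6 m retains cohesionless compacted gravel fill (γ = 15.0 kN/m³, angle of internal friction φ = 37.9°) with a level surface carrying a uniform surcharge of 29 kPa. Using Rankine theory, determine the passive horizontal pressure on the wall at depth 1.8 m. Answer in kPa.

K_p = (1 + sin φ)/(1 − sin φ) = 4.185.
σ_v = γz + q = 15.0 × 1.8 + 29 = 56.00 kPa.
σ_h = K_p σ_v = 4.185 × 56.00 = 234.4 kPa.

234 kPa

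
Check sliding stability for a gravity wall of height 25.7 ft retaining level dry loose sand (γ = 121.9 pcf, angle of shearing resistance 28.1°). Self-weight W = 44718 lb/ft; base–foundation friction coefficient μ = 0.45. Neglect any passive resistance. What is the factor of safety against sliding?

K_a = tan²(45° − 28.1°/2) = 0.3596.
P_a = ½K_aγH² = 0.5×0.3596×121.9×25.7² = 14480 lb/ft, acting at H/3 = 8.567 ft above the base.
FS_sliding = μW / P_a = 0.45×44718 / 14480 = 1.390.

1.39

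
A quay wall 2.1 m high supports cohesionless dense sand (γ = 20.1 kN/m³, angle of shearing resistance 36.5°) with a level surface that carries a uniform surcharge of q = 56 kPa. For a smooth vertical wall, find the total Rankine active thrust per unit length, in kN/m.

41.1 kN/m

K_a = tan²(45° − φ/2) = 0.2541.
Soil triangle: ½ K_a γ H² = 0.5×0.2541×20.1×2.1² = 11.26 kN/m.
Surcharge rectangle: K_a q H = 0.2541×56×2.1 = 29.88 kN/m.
Total = 11.26 + 29.88 = 41.14 kN/m.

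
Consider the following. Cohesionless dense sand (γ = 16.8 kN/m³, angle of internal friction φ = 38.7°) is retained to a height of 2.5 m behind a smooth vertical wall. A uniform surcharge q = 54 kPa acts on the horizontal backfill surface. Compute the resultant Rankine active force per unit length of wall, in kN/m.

K_a = tan²(45° − φ/2) = 0.2306.
Soil triangle: ½ K_a γ H² = 0.5×0.2306×16.8×2.5² = 12.11 kN/m.
Surcharge rectangle: K_a q H = 0.2306×54×2.5 = 31.13 kN/m.
Total = 12.11 + 31.13 = 43.23 kN/m.

43.2 kN/m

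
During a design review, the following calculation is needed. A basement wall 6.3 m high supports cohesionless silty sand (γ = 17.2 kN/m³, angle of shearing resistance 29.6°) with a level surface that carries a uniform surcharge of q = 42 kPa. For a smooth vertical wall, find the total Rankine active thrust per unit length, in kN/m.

205 kN/m

K_a = tan²(45° − φ/2) = 0.3387.
Soil triangle: ½ K_a γ H² = 0.5×0.3387×17.2×6.3² = 115.6 kN/m.
Surcharge rectangle: K_a q H = 0.3387×42×6.3 = 89.63 kN/m.
Total = 115.6 + 89.63 = 205.3 kN/m.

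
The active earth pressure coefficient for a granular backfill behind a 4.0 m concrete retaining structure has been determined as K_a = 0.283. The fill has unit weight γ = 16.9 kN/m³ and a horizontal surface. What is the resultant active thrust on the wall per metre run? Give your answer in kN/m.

P = ½ K_a γ H² = 0.5 × 0.283 × 16.9 × 4.0² = 38.26 kN/m.

38.3 kN/m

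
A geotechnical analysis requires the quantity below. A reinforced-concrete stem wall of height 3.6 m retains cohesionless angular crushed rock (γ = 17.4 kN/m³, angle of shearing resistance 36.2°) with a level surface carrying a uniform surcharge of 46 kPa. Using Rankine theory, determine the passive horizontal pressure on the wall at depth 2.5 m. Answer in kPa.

348 kPa

K_p = (1 + sin φ)/(1 − sin φ) = 3.885.
σ_v = γz + q = 17.4 × 2.5 + 46 = 89.50 kPa.
σ_h = K_p σ_v = 3.885 × 89.50 = 347.7 kPa.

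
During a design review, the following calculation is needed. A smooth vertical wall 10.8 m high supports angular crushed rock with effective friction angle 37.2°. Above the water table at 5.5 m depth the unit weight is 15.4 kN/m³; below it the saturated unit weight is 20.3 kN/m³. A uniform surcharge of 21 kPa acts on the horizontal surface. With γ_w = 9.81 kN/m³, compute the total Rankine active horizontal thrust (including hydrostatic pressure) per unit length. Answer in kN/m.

K_a = tan²(45° − φ/2) = 0.2464.
γ' = 20.3 − 9.81 = 10.49 kN/m³. h₂ = H − d_w = 5.3 m.
σ'_h: at surface K_a·q = 5.175; at WT K_a(q+γd_w) = 26.05; at base K_a(q+γd_w+γ'h₂) = 39.75 kPa.
P₁ = ½(5.175+26.05)×5.5 = 85.86; P₂ = ½(26.05+39.75)×5.3 = 174.4; P_w = ½γ_w h₂² = 137.8.
Total = 85.86+174.4+137.8 = 398.0 kN/m.

398 kN/m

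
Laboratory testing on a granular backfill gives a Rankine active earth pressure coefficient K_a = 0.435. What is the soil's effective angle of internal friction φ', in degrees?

23.2°

K_a = tan²(45° − φ/2) ⇒ 45° − φ/2 = arctan(√0.435) = 33.41°.
φ = 2(45° − 33.41°) = 23.19°.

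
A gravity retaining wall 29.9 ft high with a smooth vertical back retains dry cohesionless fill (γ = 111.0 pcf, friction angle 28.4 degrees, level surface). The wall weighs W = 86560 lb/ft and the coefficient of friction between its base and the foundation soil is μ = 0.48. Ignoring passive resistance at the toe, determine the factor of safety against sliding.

K_a = tan²(45° − 28.4°/2) = 0.3554.
P_a = ½K_aγH² = 0.5×0.3554×111.0×29.9² = 17630 lb/ft, acting at H/3 = 9.967 ft above the base.
FS_sliding = μW / P_a = 0.48×86560 / 17630 = 2.356.

2.36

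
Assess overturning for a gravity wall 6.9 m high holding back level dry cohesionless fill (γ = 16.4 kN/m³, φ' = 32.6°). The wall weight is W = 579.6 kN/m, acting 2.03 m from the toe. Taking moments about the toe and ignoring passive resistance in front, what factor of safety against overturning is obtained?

4.37

K_a = tan²(45° − 32.6°/2) = 0.2997.
P_a = ½K_aγH² = 0.5×0.2997×16.4×6.9² = 117.0 kN/m, acting at H/3 = 2.300 m above the base.
Overturning moment M_o = P_a × H/3 = 117.0 × 2.300 = 269.1.
Resisting moment M_r = W × 2.03 = 579.6 × 2.03 = 1177.
FS_overturning = M_r/M_o = 1177/269.1 = 4.372.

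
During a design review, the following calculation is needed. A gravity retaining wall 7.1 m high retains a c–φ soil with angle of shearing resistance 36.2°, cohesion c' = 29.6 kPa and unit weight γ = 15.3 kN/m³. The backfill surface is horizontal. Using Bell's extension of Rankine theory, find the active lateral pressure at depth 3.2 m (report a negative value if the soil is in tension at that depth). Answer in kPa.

-17.4 kPa

K_a = (1 − sin φ)/(1 + sin φ) = 0.2574.
σ_a = K_a γ z − 2c√K_a = 0.2574×15.3×3.2 − 2×29.6×0.5073 = -17.43 kPa.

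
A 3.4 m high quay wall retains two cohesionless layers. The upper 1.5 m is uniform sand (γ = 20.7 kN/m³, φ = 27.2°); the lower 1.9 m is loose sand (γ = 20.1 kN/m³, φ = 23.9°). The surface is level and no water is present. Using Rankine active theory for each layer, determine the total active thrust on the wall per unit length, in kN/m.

K_a1 = tan²(45°−27.2°/2) = 0.3726; K_a2 = tan²(45°−23.9°/2) = 0.4233.
Layer 1: σ at base = K_a1 γ₁ h₁ = 11.57 kPa; P₁ = ½×11.57×1.5 = 8.677.
Layer 2: σ_v at top = γ₁h₁ = 31.05; σ_h top = K_a2×31.05 = 13.14; σ_h base = K_a2×(31.05+20.1×1.9) = 29.31.
P₂ = ½(13.14+29.31)×1.9 = 40.33. Total P_a = 8.677+40.33 = 49.01 kN/m.

49.0 kN/m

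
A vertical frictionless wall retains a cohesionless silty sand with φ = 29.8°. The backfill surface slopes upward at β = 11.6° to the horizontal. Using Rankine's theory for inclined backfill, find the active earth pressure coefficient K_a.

0.359

K_a = cos β · (cos β − √(cos²β − cos²φ)) / (cos β + √(cos²β − cos²φ)).
cos β = 0.9796, cos φ = 0.8678, √(cos²β − cos²φ) = 0.4545.
K_a = 0.9796 × (0.9796 − 0.4545)/(0.9796 + 0.4545) = 0.3587.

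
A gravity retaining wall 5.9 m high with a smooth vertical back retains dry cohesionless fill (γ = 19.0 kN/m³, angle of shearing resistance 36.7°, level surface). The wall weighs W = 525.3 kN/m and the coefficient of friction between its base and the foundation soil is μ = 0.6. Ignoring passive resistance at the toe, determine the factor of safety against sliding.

3.78

K_a = tan²(45° − 36.7°/2) = 0.2519.
P_a = ½K_aγH² = 0.5×0.2519×19.0×5.9² = 83.29 kN/m, acting at H/3 = 1.967 m above the base.
FS_sliding = μW / P_a = 0.6×525.3 / 83.29 = 3.784.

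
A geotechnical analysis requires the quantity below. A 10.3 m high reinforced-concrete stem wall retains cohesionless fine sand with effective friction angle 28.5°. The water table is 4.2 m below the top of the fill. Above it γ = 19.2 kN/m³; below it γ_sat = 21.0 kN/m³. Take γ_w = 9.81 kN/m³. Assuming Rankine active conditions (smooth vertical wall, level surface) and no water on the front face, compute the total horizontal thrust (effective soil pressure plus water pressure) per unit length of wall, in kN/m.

K_a = tan²(45° − φ/2) = 0.3540.
γ' = 21.0 − 9.81 = 11.19 kN/m³. Depth below WT = 6.1 m.
σ'_h at WT = K_a γ d_w = 28.54 kPa; at base = 28.54 + K_a γ' × 6.1 = 52.70 kPa.
P₁ (0–4.2 m) = ½×28.54×4.2 = 59.94. P₂ (4.2–10.3 m) = ½(28.54+52.70)×6.1 = 247.8.
P_w = ½ γ_w h₂² = 0.5×9.81×6.1² = 182.5. Total = 59.94+247.8+182.5 = 490.3 kN/m.

490 kN/m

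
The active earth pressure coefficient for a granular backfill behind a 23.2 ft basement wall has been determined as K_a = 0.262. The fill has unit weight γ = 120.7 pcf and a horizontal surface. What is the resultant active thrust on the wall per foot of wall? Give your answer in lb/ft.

P = ½ K_a γ H² = 0.5 × 0.262 × 120.7 × 23.2² = 8510 lb/ft.

8510 lb/ft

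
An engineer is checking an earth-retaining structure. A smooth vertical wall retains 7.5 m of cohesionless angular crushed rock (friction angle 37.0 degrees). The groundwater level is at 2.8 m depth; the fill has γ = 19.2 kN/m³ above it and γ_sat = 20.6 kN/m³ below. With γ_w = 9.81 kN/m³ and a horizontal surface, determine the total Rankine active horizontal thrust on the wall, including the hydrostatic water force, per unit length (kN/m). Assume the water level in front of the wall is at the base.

219 kN/m

K_a = tan²(45° − φ/2) = 0.2486.
γ' = 20.6 − 9.81 = 10.79 kN/m³. Depth below WT = 4.7 m.
σ'_h at WT = K_a γ d_w = 13.36 kPa; at base = 13.36 + K_a γ' × 4.7 = 25.97 kPa.
P₁ (0–2.8 m) = ½×13.36×2.8 = 18.71. P₂ (2.8–7.5 m) = ½(13.36+25.97)×4.7 = 92.44.
P_w = ½ γ_w h₂² = 0.5×9.81×4.7² = 108.4. Total = 18.71+92.44+108.4 = 219.5 kN/m.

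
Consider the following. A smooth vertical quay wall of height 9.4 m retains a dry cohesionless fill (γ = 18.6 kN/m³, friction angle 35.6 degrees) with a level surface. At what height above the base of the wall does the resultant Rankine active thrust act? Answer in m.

K_a = 0.2641.
The pressure distribution is triangular, so the resultant acts at H/3 above the base = 9.4/3 = 3.133 m.

3.13 m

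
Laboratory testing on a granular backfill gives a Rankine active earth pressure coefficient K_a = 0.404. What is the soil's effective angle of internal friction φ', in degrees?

25.1°

K_a = tan²(45° − φ/2) ⇒ 45° − φ/2 = arctan(√0.404) = 32.44°.
φ = 2(45° − 32.44°) = 25.12°.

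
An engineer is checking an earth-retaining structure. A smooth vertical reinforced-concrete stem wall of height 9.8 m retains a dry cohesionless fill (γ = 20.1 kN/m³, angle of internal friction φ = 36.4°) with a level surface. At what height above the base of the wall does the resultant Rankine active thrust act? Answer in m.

K_a = 0.2552.
The pressure distribution is triangular, so the resultant acts at H/3 above the base = 9.8/3 = 3.267 m.

3.27 m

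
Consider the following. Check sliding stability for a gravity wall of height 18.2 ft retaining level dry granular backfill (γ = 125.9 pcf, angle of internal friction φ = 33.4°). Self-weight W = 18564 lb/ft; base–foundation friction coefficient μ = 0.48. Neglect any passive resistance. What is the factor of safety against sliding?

1.47

K_a = tan²(45° − 33.4°/2) = 0.2899.
P_a = ½K_aγH² = 0.5×0.2899×125.9×18.2² = 6045 lb/ft, acting at H/3 = 6.067 ft above the base.
FS_sliding = μW / P_a = 0.48×18564 / 6045 = 1.474.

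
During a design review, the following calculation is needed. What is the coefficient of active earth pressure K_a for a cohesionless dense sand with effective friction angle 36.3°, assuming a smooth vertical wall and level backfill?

K_a = tan²(45° − φ/2) = tan²(26.85°) = 0.2563.

0.256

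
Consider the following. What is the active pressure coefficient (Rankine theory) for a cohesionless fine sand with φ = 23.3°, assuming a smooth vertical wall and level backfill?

K_a = tan²(45° − φ/2) = tan²(33.35°) = 0.4331.

0.433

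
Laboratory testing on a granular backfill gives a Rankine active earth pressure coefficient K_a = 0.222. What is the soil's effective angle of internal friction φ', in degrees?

K_a = tan²(45° − φ/2) ⇒ 45° − φ/2 = arctan(√0.222) = 25.23°.
φ = 2(45° − 25.23°) = 39.54°.

39.5°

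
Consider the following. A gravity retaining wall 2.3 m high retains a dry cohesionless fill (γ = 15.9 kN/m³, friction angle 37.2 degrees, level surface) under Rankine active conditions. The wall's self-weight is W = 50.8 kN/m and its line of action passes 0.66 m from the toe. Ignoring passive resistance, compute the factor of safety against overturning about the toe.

K_a = tan²(45° − 37.2°/2) = 0.2464.
P_a = ½K_aγH² = 0.5×0.2464×15.9×2.3² = 10.36 kN/m, acting at H/3 = 0.7667 m above the base.
Overturning moment M_o = P_a × H/3 = 10.36 × 0.7667 = 7.945.
Resisting moment M_r = W × 0.66 = 50.8 × 0.66 = 33.53.
FS_overturning = M_r/M_o = 33.53/7.945 = 4.220.

4.22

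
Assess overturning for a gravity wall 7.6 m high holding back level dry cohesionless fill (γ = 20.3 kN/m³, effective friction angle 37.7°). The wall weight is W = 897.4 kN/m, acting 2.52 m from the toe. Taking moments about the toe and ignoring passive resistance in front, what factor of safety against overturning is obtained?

6.32

K_a = tan²(45° − 37.7°/2) = 0.2411.
P_a = ½K_aγH² = 0.5×0.2411×20.3×7.6² = 141.3 kN/m, acting at H/3 = 2.533 m above the base.
Overturning moment M_o = P_a × H/3 = 141.3 × 2.533 = 358.0.
Resisting moment M_r = W × 2.52 = 897.4 × 2.52 = 2261.
FS_overturning = M_r/M_o = 2261/358.0 = 6.317.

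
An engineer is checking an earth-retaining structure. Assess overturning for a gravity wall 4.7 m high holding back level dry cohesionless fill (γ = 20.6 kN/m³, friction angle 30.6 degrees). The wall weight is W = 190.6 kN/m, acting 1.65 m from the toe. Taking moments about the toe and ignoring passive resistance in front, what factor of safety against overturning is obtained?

2.71

K_a = tan²(45° − 30.6°/2) = 0.3253.
P_a = ½K_aγH² = 0.5×0.3253×20.6×4.7² = 74.02 kN/m, acting at H/3 = 1.567 m above the base.
Overturning moment M_o = P_a × H/3 = 74.02 × 1.567 = 116.0.
Resisting moment M_r = W × 1.65 = 190.6 × 1.65 = 314.5.
FS_overturning = M_r/M_o = 314.5/116.0 = 2.712.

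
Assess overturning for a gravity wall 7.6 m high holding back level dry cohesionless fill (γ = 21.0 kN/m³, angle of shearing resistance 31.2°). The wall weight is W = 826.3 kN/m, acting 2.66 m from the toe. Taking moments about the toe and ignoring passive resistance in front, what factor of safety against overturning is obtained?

4.51

K_a = tan²(45° − 31.2°/2) = 0.3175.
P_a = ½K_aγH² = 0.5×0.3175×21.0×7.6² = 192.6 kN/m, acting at H/3 = 2.533 m above the base.
Overturning moment M_o = P_a × H/3 = 192.6 × 2.533 = 487.8.
Resisting moment M_r = W × 2.66 = 826.3 × 2.66 = 2198.
FS_overturning = M_r/M_o = 2198/487.8 = 4.506.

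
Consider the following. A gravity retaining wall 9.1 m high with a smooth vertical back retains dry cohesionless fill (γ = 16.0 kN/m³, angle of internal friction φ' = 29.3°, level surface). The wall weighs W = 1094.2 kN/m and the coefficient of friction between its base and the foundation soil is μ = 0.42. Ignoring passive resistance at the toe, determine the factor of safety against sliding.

2.02

K_a = tan²(45° − 29.3°/2) = 0.3428.
P_a = ½K_aγH² = 0.5×0.3428×16.0×9.1² = 227.1 kN/m, acting at H/3 = 3.033 m above the base.
FS_sliding = μW / P_a = 0.42×1094.2 / 227.1 = 2.023.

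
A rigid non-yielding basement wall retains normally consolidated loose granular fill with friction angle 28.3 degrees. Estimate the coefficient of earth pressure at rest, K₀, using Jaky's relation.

K₀ = 1 − sin φ' = 1 − sin 28.3° = 0.5259.

0.526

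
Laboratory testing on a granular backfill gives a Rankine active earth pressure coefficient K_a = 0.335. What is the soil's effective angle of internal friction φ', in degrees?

K_a = tan²(45° − φ/2) ⇒ 45° − φ/2 = arctan(√0.335) = 30.06°.
φ = 2(45° − 30.06°) = 29.88°.

29.9°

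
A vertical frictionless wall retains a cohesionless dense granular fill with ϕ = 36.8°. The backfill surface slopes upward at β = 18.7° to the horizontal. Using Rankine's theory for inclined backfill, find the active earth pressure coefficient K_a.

K_a = cos β · (cos β − √(cos²β − cos²φ)) / (cos β + √(cos²β − cos²φ)).
cos β = 0.9472, cos φ = 0.8007, √(cos²β − cos²φ) = 0.5060.
K_a = 0.9472 × (0.9472 − 0.5060)/(0.9472 + 0.5060) = 0.2876.

0.288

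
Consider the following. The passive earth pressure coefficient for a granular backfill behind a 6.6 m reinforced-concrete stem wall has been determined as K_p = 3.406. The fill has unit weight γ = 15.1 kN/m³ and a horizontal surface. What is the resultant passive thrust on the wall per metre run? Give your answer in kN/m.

1120 kN/m

P = ½ K_p γ H² = 0.5 × 3.406 × 15.1 × 6.6² = 1120 kN/m.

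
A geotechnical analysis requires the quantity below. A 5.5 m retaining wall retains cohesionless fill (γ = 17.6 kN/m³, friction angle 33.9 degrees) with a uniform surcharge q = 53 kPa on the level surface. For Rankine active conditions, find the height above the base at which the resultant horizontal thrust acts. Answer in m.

2.31 m

K_a = 0.2839.
Triangular part P₁ = ½K_aγH² = 75.58 at H/3 = 1.833 m; rectangular part P₂ = K_a q H = 82.76 at H/2 = 2.750 m.
ȳ = (P₁·1.833 + P₂·2.750)/(P₁+P₂) = 2.312 m.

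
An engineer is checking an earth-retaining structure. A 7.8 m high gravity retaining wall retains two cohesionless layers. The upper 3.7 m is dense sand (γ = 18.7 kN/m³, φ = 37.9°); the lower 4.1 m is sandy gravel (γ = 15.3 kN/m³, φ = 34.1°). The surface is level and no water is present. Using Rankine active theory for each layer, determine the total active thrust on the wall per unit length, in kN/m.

K_a1 = tan²(45°−37.9°/2) = 0.2389; K_a2 = tan²(45°−34.1°/2) = 0.2815.
Layer 1: σ at base = K_a1 γ₁ h₁ = 16.53 kPa; P₁ = ½×16.53×3.7 = 30.58.
Layer 2: σ_v at top = γ₁h₁ = 69.19; σ_h top = K_a2×69.19 = 19.48; σ_h base = K_a2×(69.19+15.3×4.1) = 37.14.
P₂ = ½(19.48+37.14)×4.1 = 116.1. Total P_a = 30.58+116.1 = 146.7 kN/m.

147 kN/m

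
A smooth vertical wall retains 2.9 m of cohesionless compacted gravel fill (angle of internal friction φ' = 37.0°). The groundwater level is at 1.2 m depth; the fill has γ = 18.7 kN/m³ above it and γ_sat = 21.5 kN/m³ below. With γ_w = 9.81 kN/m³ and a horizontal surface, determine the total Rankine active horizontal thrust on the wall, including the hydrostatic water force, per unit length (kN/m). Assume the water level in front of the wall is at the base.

31.2 kN/m

K_a = tan²(45° − φ/2) = 0.2486.
γ' = 21.5 − 9.81 = 11.69 kN/m³. Depth below WT = 1.7 m.
σ'_h at WT = K_a γ d_w = 5.578 kPa; at base = 5.578 + K_a γ' × 1.7 = 10.52 kPa.
P₁ (0–1.2 m) = ½×5.578×1.2 = 3.347. P₂ (1.2–2.9 m) = ½(5.578+10.52)×1.7 = 13.68.
P_w = ½ γ_w h₂² = 0.5×9.81×1.7² = 14.18. Total = 3.347+13.68+14.18 = 31.20 kN/m.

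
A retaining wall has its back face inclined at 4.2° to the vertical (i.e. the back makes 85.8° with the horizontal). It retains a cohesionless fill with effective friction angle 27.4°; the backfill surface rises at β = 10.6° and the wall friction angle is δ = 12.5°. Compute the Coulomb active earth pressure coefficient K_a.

K_a = sin²(α+φ) / [sin²α · sin(α−δ) · (1 + √{sin(φ+δ)sin(φ−β) / (sin(α−δ)sin(α+β))})²].
With α = 85.8°, φ = 27.4°, δ = 12.5°, β = 10.6°: K_a = 0.4269.

0.427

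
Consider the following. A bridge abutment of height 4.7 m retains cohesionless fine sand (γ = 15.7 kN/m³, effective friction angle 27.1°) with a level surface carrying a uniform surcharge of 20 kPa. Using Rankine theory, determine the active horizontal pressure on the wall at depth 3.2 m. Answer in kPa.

26.3 kPa

K_a = (1 − sin φ)/(1 + sin φ) = 0.3741.
σ_v = γz + q = 15.7 × 3.2 + 20 = 70.24 kPa.
σ_h = K_a σ_v = 0.3741 × 70.24 = 26.27 kPa.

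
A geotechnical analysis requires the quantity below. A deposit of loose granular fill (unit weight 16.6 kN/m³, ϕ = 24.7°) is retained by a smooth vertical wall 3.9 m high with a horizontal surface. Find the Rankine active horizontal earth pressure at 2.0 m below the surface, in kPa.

K_a = (1 − sin φ)/(1 + sin φ) = 0.4106.
σ_h = K_a γ z = 0.4106 × 16.6 × 2.0 = 13.63 kPa.

13.6 kPa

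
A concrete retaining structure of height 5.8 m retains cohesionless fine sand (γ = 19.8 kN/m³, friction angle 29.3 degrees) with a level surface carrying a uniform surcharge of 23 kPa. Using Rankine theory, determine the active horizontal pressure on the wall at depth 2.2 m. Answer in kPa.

22.8 kPa

K_a = (1 − sin φ)/(1 + sin φ) = 0.3428.
σ_v = γz + q = 19.8 × 2.2 + 23 = 66.56 kPa.
σ_h = K_a σ_v = 0.3428 × 66.56 = 22.82 kPa.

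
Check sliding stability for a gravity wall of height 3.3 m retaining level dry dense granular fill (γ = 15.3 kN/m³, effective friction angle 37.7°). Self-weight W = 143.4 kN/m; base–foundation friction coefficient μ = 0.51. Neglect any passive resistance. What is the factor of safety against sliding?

K_a = tan²(45° − 37.7°/2) = 0.2411.
P_a = ½K_aγH² = 0.5×0.2411×15.3×3.3² = 20.08 kN/m, acting at H/3 = 1.100 m above the base.
FS_sliding = μW / P_a = 0.51×143.4 / 20.08 = 3.642.

3.64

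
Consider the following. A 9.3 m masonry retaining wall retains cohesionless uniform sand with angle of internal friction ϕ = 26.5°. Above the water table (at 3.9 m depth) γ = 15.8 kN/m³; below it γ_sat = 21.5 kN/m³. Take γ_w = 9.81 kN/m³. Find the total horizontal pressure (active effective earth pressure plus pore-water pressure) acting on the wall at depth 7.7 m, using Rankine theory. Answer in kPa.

77.9 kPa

K_a = (1 − sin φ)/(1 + sin φ) = 0.3829.
γ' = 21.5 − 9.81 = 11.69 kN/m³.
Effective vertical stress at 7.7 m: σ'_v = 15.8×3.9 + 11.69×3.80 = 106.0 kPa.
σ'_h = K_a σ'_v = 0.3829 × 106.0 = 40.61 kPa; u = γ_w × 3.80 = 37.28 kPa.
Total σ_h = 40.61 + 37.28 = 77.89 kPa.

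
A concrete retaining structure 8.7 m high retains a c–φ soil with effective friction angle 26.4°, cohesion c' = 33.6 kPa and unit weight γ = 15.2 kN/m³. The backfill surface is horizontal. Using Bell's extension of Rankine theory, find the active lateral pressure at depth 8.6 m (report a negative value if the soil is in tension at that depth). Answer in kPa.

8.59 kPa

K_a = (1 − sin φ)/(1 + sin φ) = 0.3844.
σ_a = K_a γ z − 2c√K_a = 0.3844×15.2×8.6 − 2×33.6×0.6200 = 8.587 kPa.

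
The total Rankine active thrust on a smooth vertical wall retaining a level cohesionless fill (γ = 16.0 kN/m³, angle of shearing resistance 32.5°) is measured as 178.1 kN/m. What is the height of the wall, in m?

K_a = 0.3010. P_a = ½ K_a γ H² ⇒ H = √(2P_a/(K_a γ)).
H = √(2×178.1/(0.3010×16.0)) = 8.600 m.

8.60 m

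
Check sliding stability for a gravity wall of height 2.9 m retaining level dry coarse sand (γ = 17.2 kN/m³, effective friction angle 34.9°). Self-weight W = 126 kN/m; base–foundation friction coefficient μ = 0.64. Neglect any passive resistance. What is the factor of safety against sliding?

K_a = tan²(45° − 34.9°/2) = 0.2721.
P_a = ½K_aγH² = 0.5×0.2721×17.2×2.9² = 19.68 kN/m, acting at H/3 = 0.9667 m above the base.
FS_sliding = μW / P_a = 0.64×126 / 19.68 = 4.097.

4.10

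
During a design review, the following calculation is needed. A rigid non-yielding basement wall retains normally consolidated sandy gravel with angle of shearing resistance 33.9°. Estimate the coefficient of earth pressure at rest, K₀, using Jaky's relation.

0.442

K₀ = 1 − sin φ' = 1 − sin 33.9° = 0.4423.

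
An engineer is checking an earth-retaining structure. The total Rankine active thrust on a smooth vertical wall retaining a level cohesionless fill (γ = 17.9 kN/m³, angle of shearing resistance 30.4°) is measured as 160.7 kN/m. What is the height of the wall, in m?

K_a = 0.3280. P_a = ½ K_a γ H² ⇒ H = √(2P_a/(K_a γ)).
H = √(2×160.7/(0.3280×17.9)) = 7.399 m.

7.40 m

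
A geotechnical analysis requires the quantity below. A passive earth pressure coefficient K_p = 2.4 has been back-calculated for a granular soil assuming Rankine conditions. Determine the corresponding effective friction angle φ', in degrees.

K_p = (1+sin φ)/(1−sin φ) ⇒ sin φ = (K_p − 1)/(K_p + 1) = 0.4118.
φ = arcsin(0.4118) = 24.32°.

24.3°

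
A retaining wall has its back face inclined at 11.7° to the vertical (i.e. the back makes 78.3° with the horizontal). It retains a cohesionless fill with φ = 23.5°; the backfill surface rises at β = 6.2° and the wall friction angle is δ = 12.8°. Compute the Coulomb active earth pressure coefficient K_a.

K_a = sin²(α+φ) / [sin²α · sin(α−δ) · (1 + √{sin(φ+δ)sin(φ−β) / (sin(α−δ)sin(α+β))})²].
With α = 78.3°, φ = 23.5°, δ = 12.8°, β = 6.2°: K_a = 0.5289.

0.529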